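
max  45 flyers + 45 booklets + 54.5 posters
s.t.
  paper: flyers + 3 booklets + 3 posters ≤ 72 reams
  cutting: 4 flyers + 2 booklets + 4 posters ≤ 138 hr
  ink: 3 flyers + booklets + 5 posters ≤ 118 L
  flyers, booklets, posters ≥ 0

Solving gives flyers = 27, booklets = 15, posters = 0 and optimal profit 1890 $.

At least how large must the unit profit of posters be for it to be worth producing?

Binding: paper and cutting. Non-binding: ink (22 unused).
Slack constraints have shadow price 0 (complementary slackness).
From A_Bᵀ y = c: 1·y_paper + 4·y_cutting = 45; 3·y_paper + 2·y_cutting = 45.
This yields shadow prices y_paper = 9, y_cutting = 9.
posters enters the basis when its profit ≥ yᵀa₃ = 9·3 + 9·4 = 63.

63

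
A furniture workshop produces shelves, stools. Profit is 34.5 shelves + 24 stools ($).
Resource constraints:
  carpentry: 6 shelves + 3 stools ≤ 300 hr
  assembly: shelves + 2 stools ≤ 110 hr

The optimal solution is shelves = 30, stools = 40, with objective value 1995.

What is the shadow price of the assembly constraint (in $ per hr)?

4.5

Check each constraint at x*: carpentry 300/300 (tight); assembly 110/110 (tight).
The binding rows give the dual system: 6·y_carpentry + 1·y_assembly = 34.5 and 3·y_carpentry + 2·y_assembly = 24.
→ y_carpentry = 5 and y_assembly = 4.5.
Shadow price of assembly = 4.5.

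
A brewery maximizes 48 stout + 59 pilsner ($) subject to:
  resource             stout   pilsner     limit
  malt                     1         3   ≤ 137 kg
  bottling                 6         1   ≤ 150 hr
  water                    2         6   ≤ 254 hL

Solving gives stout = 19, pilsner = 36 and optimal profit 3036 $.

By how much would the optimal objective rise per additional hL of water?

9

Binding: bottling and water. Non-binding: malt (10 unused).
Since malt is not tight, its dual is 0.
From A_Bᵀ y = c: 6·y_bottling + 2·y_water = 48; 1·y_bottling + 6·y_water = 59.
→ y_bottling = 5 and y_water = 9.
Shadow price of water = 9.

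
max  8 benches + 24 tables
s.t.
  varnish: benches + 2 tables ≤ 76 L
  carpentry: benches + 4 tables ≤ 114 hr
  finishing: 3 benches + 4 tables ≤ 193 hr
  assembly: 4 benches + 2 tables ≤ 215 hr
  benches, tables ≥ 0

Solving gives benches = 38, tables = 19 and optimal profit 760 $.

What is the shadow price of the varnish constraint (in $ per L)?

At the optimum: varnish uses 76 of 76 (binding); carpentry uses 114 of 114 (binding); finishing uses 190 of 193 (slack = 3); assembly uses 190 of 215 (slack = 25).
By complementary slackness, y = 0 for the non-binding constraints.
The binding rows give the dual system: 1·y_varnish + 1·y_carpentry = 8 and 2·y_varnish + 4·y_carpentry = 24.
Solving: y_varnish = 4, y_carpentry = 4.
Shadow price of varnish = 4.

4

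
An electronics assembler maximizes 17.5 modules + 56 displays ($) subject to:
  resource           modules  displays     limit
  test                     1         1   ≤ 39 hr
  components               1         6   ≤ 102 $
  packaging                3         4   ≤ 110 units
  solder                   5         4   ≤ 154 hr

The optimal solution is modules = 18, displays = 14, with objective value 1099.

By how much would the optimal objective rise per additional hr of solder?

Check each constraint at x*: test 32/39 (slack 7); components 102/102 (tight); packaging 110/110 (tight); solder 146/154 (slack 8).
By complementary slackness, y = 0 for the non-binding constraints.
From A_Bᵀ y = c: 1·y_components + 3·y_packaging = 17.5; 6·y_components + 4·y_packaging = 56.
→ y_components = 7 and y_packaging = 3.5.
Shadow price of solder = 0.

0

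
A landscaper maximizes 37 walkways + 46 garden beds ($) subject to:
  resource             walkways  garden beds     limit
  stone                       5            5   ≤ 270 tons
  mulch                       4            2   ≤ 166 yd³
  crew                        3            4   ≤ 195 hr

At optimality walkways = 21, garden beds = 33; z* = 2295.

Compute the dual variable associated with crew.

9

At the optimum: stone uses 270 of 270 (binding); mulch uses 150 of 166 (slack = 16); crew uses 195 of 195 (binding).
By complementary slackness, y = 0 for the non-binding constraint.
Dual feasibility on the basic columns requires 5·y_stone + 3·y_crew = 37, 5·y_stone + 4·y_crew = 46.
→ y_stone = 2 and y_crew = 9.
Shadow price of crew = 9.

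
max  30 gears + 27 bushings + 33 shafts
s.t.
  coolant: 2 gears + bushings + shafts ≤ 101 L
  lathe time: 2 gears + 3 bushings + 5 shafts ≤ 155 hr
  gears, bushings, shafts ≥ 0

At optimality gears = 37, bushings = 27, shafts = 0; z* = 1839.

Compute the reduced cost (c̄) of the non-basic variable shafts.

At the optimum: coolant uses 101 of 101 (binding); lathe time uses 155 of 155 (binding).
The binding rows give the dual system: 2·y_coolant + 2·y_lathe time = 30 and 1·y_coolant + 3·y_lathe time = 27.
This yields shadow prices y_coolant = 9, y_lathe time = 6.
Reduced cost of shafts: c₃ − yᵀa₃ = 33 − (9·1 + 6·5) = 33 − 39 = -6.

-6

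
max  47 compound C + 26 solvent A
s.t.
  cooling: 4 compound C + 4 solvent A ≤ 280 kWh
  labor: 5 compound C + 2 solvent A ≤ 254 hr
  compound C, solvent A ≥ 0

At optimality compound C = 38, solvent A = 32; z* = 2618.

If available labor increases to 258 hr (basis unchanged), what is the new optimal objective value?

At the optimum: cooling uses 280 of 280 (binding); labor uses 254 of 254 (binding).
Dual feasibility on the basic columns requires 4·y_cooling + 5·y_labor = 47, 4·y_cooling + 2·y_labor = 26.
→ y_cooling = 3 and y_labor = 7.
Δz = y_labor·Δb = 7 × (4) = 28, so new z* = 2618 + 28 = 2646.

2646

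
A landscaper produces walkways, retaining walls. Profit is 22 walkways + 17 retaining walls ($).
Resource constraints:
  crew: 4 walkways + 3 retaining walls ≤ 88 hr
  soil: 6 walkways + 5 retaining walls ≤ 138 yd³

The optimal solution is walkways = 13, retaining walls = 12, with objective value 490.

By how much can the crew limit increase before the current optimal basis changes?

Binding constraints: crew, soil. The basis is B = [[4,3],[6,5]] with det 2.
Per unit increase in crew, x* moves by d = (2.5, -3).
The basis stays optimal until retaining walls reaches 0; allowable increase = 4 hr.

4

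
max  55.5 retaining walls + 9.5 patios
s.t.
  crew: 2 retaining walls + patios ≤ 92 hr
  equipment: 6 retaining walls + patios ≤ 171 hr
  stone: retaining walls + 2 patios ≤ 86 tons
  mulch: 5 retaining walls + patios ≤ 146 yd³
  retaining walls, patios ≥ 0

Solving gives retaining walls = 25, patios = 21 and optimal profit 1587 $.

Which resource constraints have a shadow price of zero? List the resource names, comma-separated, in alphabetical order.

crew, stone

crew: 71/92 (slack 21)
equipment: 171/171 (binding)
stone: 67/86 (slack 19)
mulch: 146/146 (binding)
By complementary slackness, a constraint with positive slack has shadow price 0 → crew, stone.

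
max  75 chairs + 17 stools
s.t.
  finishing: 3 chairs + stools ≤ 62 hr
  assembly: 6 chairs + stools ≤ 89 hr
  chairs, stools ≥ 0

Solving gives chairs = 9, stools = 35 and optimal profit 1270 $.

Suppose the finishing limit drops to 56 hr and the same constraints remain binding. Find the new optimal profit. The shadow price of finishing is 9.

Δb = -6, so new z* = 1270 + (9)·(-6) = 1270 − 54 = 1216.

1216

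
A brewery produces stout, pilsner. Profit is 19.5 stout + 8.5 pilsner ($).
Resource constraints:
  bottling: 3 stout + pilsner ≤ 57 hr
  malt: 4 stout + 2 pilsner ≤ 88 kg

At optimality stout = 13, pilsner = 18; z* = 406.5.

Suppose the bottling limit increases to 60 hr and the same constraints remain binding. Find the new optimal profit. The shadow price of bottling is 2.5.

Δb = 3, so new z* = 406.5 + (2.5)·(3) = 406.5 + 7.5 = 414.

414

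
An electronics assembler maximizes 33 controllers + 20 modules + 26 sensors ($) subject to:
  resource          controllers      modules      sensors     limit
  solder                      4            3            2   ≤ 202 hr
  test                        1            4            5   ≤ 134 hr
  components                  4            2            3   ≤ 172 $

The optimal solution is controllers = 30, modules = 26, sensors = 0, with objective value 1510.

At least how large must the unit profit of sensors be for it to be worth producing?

29

Binding: test and components. Non-binding: solder (4 unused).
Since solder is not tight, its dual is 0.
The binding rows give the dual system: 1·y_test + 4·y_components = 33 and 4·y_test + 2·y_components = 20.
This yields shadow prices y_test = 1, y_components = 8.
sensors enters the basis when its profit ≥ yᵀa₃ = 1·5 + 8·3 = 29.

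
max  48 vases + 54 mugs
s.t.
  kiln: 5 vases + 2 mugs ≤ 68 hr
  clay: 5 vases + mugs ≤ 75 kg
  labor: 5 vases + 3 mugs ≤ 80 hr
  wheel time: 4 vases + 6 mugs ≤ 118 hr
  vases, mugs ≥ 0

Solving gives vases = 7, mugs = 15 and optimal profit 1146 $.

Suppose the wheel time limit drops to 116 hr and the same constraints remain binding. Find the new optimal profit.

1132

At the optimum: kiln uses 65 of 68 (slack = 3); clay uses 50 of 75 (slack = 25); labor uses 80 of 80 (binding); wheel time uses 118 of 118 (binding).
Since kiln, clay are not tight, their duals are 0.
Dual feasibility on the basic columns requires 5·y_labor + 4·y_wheel time = 48, 3·y_labor + 6·y_wheel time = 54.
→ y_labor = 4 and y_wheel time = 7.
Δz = y_wheel time·Δb = 7 × (-2) = -14, so new z* = 1146 − 14 = 1132.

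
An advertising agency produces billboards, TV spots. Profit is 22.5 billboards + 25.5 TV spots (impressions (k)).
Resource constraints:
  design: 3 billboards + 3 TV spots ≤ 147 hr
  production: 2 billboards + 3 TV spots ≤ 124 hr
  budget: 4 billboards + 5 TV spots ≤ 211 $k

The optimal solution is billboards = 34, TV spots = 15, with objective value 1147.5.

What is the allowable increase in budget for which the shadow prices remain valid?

11

Binding constraints: design, budget. The basis is B = [[3,3],[4,5]] with det 3.
Per unit increase in budget, x* moves by d = (-1, 1).
The basis stays optimal until production becomes binding; allowable increase = 11 $k.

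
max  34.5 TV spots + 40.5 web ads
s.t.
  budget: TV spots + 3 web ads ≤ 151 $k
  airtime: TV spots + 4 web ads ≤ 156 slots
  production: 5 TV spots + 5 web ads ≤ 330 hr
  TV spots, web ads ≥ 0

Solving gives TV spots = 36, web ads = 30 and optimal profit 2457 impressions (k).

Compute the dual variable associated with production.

Binding: airtime and production. Non-binding: budget (25 unused).
Slack constraints have shadow price 0 (complementary slackness).
Dual feasibility on the basic columns requires 1·y_airtime + 5·y_production = 34.5, 4·y_airtime + 5·y_production = 40.5.
→ y_airtime = 2 and y_production = 6.5.
Shadow price of production = 6.5.

6.5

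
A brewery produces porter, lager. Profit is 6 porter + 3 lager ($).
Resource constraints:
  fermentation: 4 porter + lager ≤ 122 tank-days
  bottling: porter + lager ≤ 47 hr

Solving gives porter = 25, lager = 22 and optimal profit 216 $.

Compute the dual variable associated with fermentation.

1

Both fermentation and bottling are binding at x*.
The binding rows give the dual system: 4·y_fermentation + 1·y_bottling = 6 and 1·y_fermentation + 1·y_bottling = 3.
→ y_fermentation = 1 and y_bottling = 2.
Shadow price of fermentation = 1.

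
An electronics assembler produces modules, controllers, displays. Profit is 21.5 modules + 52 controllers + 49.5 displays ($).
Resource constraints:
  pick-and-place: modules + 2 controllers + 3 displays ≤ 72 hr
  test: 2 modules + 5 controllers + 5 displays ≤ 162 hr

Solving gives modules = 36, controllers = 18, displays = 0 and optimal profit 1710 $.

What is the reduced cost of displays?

Both pick-and-place and test are binding at x*.
Dual feasibility on the basic columns requires 1·y_pick-and-place + 2·y_test = 21.5, 2·y_pick-and-place + 5·y_test = 52.
This yields shadow prices y_pick-and-place = 3.5, y_test = 9.
Reduced cost of displays: c₃ − yᵀa₃ = 49.5 − (3.5·3 + 9·5) = 49.5 − 55.5 = -6.

-6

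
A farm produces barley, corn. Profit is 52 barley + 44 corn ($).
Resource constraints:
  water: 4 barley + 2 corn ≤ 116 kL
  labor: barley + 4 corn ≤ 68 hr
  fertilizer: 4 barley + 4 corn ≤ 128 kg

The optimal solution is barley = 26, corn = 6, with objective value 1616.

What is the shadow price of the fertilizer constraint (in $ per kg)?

Binding: water and fertilizer. Non-binding: labor (18 unused).
Since labor is not tight, its dual is 0.
From A_Bᵀ y = c: 4·y_water + 4·y_fertilizer = 52; 2·y_water + 4·y_fertilizer = 44.
This yields shadow prices y_water = 4, y_fertilizer = 9.
Shadow price of fertilizer = 9.

9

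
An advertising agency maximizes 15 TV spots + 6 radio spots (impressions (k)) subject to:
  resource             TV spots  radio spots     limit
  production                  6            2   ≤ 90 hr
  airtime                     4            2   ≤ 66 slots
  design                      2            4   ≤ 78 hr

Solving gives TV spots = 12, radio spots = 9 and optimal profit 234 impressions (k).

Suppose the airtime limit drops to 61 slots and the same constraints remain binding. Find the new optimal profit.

Binding: production and airtime. Non-binding: design (18 unused).
Since design is not tight, its dual is 0.
The binding rows give the dual system: 6·y_production + 4·y_airtime = 15 and 2·y_production + 2·y_airtime = 6.
This yields shadow prices y_production = 1.5, y_airtime = 1.5.
Δz = y_airtime·Δb = 1.5 × (-5) = -7.5, so new z* = 234 − 7.5 = 226.5.

226.5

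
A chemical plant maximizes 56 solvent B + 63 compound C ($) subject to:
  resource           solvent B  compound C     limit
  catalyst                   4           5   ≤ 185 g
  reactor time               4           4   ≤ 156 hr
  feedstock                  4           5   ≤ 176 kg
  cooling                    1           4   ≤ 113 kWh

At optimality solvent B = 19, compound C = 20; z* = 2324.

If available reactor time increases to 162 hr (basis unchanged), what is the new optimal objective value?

Check each constraint at x*: catalyst 176/185 (slack 9); reactor time 156/156 (tight); feedstock 176/176 (tight); cooling 99/113 (slack 14).
Slack constraints have shadow price 0 (complementary slackness).
The binding rows give the dual system: 4·y_reactor time + 4·y_feedstock = 56 and 4·y_reactor time + 5·y_feedstock = 63.
→ y_reactor time = 7 and y_feedstock = 7.
Δz = y_reactor time·Δb = 7 × (6) = 42, so new z* = 2324 + 42 = 2366.

2366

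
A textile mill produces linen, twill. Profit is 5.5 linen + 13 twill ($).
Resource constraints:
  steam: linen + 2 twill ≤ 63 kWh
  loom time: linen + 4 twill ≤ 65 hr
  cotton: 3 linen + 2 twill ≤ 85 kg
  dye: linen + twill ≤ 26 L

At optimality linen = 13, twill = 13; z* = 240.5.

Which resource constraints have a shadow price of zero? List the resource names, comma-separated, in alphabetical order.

cotton, steam

steam: 39/63 (slack 24)
loom time: 65/65 (binding)
cotton: 65/85 (slack 20)
dye: 26/26 (binding)
By complementary slackness, a constraint with positive slack has shadow price 0 → cotton, steam.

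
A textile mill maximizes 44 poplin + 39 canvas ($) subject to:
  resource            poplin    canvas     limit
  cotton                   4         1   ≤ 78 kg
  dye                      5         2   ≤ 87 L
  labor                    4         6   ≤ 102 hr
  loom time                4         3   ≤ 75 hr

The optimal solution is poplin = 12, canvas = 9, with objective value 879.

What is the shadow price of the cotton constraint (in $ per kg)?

Check each constraint at x*: cotton 57/78 (slack 21); dye 78/87 (slack 9); labor 102/102 (tight); loom time 75/75 (tight).
By complementary slackness, y = 0 for the non-binding constraints.
Dual feasibility on the basic columns requires 4·y_labor + 4·y_loom time = 44, 6·y_labor + 3·y_loom time = 39.
Solving: y_labor = 2, y_loom time = 9.
Shadow price of cotton = 0.

0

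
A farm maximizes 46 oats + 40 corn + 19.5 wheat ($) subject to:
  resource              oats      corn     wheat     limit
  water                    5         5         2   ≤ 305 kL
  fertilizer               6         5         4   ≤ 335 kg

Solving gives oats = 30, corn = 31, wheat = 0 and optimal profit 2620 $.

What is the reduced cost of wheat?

-8.5

Check each constraint at x*: water 305/305 (tight); fertilizer 335/335 (tight).
From A_Bᵀ y = c: 5·y_water + 6·y_fertilizer = 46; 5·y_water + 5·y_fertilizer = 40.
→ y_water = 2 and y_fertilizer = 6.
Reduced cost of wheat: c₃ − yᵀa₃ = 19.5 − (2·2 + 6·4) = 19.5 − 28 = -8.5.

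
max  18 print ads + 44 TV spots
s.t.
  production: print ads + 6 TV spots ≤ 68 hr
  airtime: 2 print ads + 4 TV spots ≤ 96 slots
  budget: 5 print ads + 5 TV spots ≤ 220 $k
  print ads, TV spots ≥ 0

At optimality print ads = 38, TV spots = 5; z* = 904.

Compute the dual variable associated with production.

2

At the optimum: production uses 68 of 68 (binding); airtime uses 96 of 96 (binding); budget uses 215 of 220 (slack = 5).
By complementary slackness, y = 0 for the non-binding constraint.
The binding rows give the dual system: 1·y_production + 2·y_airtime = 18 and 6·y_production + 4·y_airtime = 44.
→ y_production = 2 and y_airtime = 8.
Shadow price of production = 2.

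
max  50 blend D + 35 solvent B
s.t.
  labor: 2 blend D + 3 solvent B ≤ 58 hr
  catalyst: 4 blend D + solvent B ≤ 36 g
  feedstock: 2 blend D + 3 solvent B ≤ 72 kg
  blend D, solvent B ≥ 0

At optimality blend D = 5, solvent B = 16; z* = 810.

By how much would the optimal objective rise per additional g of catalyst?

At the optimum: labor uses 58 of 58 (binding); catalyst uses 36 of 36 (binding); feedstock uses 58 of 72 (slack = 14).
By complementary slackness, y = 0 for the non-binding constraint.
The binding rows give the dual system: 2·y_labor + 4·y_catalyst = 50 and 3·y_labor + 1·y_catalyst = 35.
→ y_labor = 9 and y_catalyst = 8.
Shadow price of catalyst = 8.

8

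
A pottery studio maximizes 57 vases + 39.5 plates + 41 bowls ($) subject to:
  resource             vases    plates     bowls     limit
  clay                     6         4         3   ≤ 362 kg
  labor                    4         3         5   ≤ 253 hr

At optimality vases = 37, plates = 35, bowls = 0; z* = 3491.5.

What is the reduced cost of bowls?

-1

Both clay and labor are binding at x*.
The binding rows give the dual system: 6·y_clay + 4·y_labor = 57 and 4·y_clay + 3·y_labor = 39.5.
→ y_clay = 6.5 and y_labor = 4.5.
Reduced cost of bowls: c₃ − yᵀa₃ = 41 − (6.5·3 + 4.5·5) = 41 − 42 = -1.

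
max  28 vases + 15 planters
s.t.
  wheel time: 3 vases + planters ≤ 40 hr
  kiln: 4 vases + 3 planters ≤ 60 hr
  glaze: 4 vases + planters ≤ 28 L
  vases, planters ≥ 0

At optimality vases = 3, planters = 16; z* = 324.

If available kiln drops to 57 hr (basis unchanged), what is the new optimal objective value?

At the optimum: wheel time uses 25 of 40 (slack = 15); kiln uses 60 of 60 (binding); glaze uses 28 of 28 (binding).
By complementary slackness, y = 0 for the non-binding constraint.
From A_Bᵀ y = c: 4·y_kiln + 4·y_glaze = 28; 3·y_kiln + 1·y_glaze = 15.
→ y_kiln = 4 and y_glaze = 3.
Δz = y_kiln·Δb = 4 × (-3) = -12, so new z* = 324 − 12 = 312.

312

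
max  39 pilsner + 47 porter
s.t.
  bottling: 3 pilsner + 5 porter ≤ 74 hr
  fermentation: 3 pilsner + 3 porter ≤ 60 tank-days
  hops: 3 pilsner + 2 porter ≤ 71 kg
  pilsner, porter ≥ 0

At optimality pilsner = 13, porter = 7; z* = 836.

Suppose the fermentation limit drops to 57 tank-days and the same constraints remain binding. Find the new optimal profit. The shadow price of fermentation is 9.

809

Δb = -3, so new z* = 836 + (9)·(-3) = 836 − 27 = 809.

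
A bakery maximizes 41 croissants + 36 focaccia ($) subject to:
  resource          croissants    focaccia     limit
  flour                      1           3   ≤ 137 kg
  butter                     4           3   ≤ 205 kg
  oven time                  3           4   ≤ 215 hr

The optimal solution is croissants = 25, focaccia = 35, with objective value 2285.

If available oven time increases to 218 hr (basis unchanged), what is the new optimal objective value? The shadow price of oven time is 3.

2294

Δb = 3, so new z* = 2285 + (3)·(3) = 2285 + 9 = 2294.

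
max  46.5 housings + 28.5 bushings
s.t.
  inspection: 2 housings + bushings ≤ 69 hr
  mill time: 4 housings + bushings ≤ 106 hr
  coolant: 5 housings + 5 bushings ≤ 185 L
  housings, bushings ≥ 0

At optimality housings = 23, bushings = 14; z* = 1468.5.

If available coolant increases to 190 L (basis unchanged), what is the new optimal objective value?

Binding: mill time and coolant. Non-binding: inspection (9 unused).
Since inspection is not tight, its dual is 0.
Dual feasibility on the basic columns requires 4·y_mill time + 5·y_coolant = 46.5, 1·y_mill time + 5·y_coolant = 28.5.
This yields shadow prices y_mill time = 6, y_coolant = 4.5.
Δz = y_coolant·Δb = 4.5 × (5) = 22.5, so new z* = 1468.5 + 22.5 = 1491.

1491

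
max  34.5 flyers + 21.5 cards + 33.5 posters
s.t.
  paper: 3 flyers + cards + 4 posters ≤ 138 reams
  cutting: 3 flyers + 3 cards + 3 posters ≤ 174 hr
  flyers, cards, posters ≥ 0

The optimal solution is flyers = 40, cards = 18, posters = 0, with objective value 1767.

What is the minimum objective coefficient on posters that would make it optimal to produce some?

41

At the optimum: paper uses 138 of 138 (binding); cutting uses 174 of 174 (binding).
Dual feasibility on the basic columns requires 3·y_paper + 3·y_cutting = 34.5, 1·y_paper + 3·y_cutting = 21.5.
→ y_paper = 6.5 and y_cutting = 5.
posters enters the basis when its profit ≥ yᵀa₃ = 6.5·4 + 5·3 = 41.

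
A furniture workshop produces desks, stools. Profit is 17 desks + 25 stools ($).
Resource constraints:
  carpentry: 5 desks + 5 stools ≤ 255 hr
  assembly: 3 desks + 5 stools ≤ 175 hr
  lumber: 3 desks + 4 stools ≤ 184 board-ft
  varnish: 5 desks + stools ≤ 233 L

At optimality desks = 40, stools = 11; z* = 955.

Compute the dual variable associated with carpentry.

1

Check each constraint at x*: carpentry 255/255 (tight); assembly 175/175 (tight); lumber 164/184 (slack 20); varnish 211/233 (slack 22).
By complementary slackness, y = 0 for the non-binding constraints.
Dual feasibility on the basic columns requires 5·y_carpentry + 3·y_assembly = 17, 5·y_carpentry + 5·y_assembly = 25.
→ y_carpentry = 1 and y_assembly = 4.
Shadow price of carpentry = 1.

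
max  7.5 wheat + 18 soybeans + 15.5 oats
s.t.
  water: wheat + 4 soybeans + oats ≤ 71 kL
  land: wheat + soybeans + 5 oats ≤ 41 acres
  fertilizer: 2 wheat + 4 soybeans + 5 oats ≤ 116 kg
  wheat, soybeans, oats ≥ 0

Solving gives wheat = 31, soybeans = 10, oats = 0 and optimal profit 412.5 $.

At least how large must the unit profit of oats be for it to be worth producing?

23.5

At the optimum: water uses 71 of 71 (binding); land uses 41 of 41 (binding); fertilizer uses 102 of 116 (slack = 14).
Slack constraints have shadow price 0 (complementary slackness).
From A_Bᵀ y = c: 1·y_water + 1·y_land = 7.5; 4·y_water + 1·y_land = 18.
This yields shadow prices y_water = 3.5, y_land = 4.
oats enters the basis when its profit ≥ yᵀa₃ = 3.5·1 + 4·5 = 23.5.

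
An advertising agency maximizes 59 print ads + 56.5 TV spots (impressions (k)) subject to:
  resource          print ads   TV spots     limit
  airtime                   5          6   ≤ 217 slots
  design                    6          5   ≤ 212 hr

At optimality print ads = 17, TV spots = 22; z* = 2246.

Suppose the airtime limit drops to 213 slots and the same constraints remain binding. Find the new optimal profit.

2230

Both airtime and design are binding at x*.
The binding rows give the dual system: 5·y_airtime + 6·y_design = 59 and 6·y_airtime + 5·y_design = 56.5.
This yields shadow prices y_airtime = 4, y_design = 6.5.
Δz = y_airtime·Δb = 4 × (-4) = -16, so new z* = 2246 − 16 = 2230.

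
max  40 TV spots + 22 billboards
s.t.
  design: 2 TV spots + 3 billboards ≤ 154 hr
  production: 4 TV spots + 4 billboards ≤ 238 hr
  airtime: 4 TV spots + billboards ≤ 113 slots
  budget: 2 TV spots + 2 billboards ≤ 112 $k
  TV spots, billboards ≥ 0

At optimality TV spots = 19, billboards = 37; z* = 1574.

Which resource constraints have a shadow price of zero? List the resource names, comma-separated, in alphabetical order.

design: 149/154 (slack 5)
production: 224/238 (slack 14)
airtime: 113/113 (binding)
budget: 112/112 (binding)
By complementary slackness, a constraint with positive slack has shadow price 0 → design, production.

design, production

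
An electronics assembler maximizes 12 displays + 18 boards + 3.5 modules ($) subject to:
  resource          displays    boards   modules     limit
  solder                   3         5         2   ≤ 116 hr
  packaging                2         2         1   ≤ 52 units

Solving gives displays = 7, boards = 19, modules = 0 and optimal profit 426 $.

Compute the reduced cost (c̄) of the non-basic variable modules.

-4

Check each constraint at x*: solder 116/116 (tight); packaging 52/52 (tight).
Dual feasibility on the basic columns requires 3·y_solder + 2·y_packaging = 12, 5·y_solder + 2·y_packaging = 18.
This yields shadow prices y_solder = 3, y_packaging = 1.5.
Reduced cost of modules: c₃ − yᵀa₃ = 3.5 − (3·2 + 1.5·1) = 3.5 − 7.5 = -4.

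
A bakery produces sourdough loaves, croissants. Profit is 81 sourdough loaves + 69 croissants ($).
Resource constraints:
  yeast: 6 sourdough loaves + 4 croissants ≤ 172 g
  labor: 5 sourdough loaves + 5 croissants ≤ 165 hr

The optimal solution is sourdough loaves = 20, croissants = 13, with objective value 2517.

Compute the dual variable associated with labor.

9

Check each constraint at x*: yeast 172/172 (tight); labor 165/165 (tight).
The binding rows give the dual system: 6·y_yeast + 5·y_labor = 81 and 4·y_yeast + 5·y_labor = 69.
→ y_yeast = 6 and y_labor = 9.
Shadow price of labor = 9.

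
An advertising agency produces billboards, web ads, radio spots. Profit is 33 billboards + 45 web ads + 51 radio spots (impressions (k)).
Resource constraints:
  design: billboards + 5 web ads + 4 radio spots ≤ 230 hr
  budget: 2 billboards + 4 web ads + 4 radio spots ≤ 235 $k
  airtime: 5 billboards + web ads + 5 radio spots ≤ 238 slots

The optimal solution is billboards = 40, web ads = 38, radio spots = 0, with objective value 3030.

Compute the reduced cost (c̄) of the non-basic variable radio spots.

-6

At the optimum: design uses 230 of 230 (binding); budget uses 232 of 235 (slack = 3); airtime uses 238 of 238 (binding).
Slack constraints have shadow price 0 (complementary slackness).
The binding rows give the dual system: 1·y_design + 5·y_airtime = 33 and 5·y_design + 1·y_airtime = 45.
→ y_design = 8 and y_airtime = 5.
Reduced cost of radio spots: c₃ − yᵀa₃ = 51 − (8·4 + 5·5) = 51 − 57 = -6.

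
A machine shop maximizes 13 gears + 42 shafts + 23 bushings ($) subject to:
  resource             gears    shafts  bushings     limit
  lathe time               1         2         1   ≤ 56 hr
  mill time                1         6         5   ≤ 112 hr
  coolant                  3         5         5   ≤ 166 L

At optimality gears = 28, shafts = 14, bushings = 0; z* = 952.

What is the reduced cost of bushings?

-6

Binding: lathe time and mill time. Non-binding: coolant (12 unused).
By complementary slackness, y = 0 for the non-binding constraint.
Dual feasibility on the basic columns requires 1·y_lathe time + 1·y_mill time = 13, 2·y_lathe time + 6·y_mill time = 42.
→ y_lathe time = 9 and y_mill time = 4.
Reduced cost of bushings: c₃ − yᵀa₃ = 23 − (9·1 + 4·5) = 23 − 29 = -6.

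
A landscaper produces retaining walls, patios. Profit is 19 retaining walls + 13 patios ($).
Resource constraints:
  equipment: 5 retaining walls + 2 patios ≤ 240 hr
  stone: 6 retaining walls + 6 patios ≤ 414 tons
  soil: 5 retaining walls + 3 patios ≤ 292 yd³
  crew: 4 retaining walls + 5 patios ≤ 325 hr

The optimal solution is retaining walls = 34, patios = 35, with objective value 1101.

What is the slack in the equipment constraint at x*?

equipment used = 5·34 + 2·35 = 240; slack = 240 − 240 = 0.

0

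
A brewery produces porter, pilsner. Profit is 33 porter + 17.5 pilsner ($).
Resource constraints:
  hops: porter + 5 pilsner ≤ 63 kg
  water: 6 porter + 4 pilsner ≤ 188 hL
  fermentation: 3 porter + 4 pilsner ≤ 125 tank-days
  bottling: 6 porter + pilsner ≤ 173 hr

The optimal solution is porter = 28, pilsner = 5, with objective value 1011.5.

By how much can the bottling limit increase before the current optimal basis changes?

15

Binding constraints: water, bottling. The basis is B = [[6,4],[6,1]] with det -18.
Per unit increase in bottling, x* moves by d = (0.2222, -0.3333).
The basis stays optimal until pilsner reaches 0; allowable increase = 15 hr.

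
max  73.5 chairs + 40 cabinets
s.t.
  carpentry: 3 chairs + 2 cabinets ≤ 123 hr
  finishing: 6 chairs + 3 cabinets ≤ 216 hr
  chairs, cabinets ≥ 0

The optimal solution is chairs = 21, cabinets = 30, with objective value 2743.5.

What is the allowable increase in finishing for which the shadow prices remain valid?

30

Binding constraints: carpentry, finishing. The basis is B = [[3,2],[6,3]] with det -3.
Per unit increase in finishing, x* moves by d = (0.6667, -1).
The basis stays optimal until cabinets reaches 0; allowable increase = 30 hr.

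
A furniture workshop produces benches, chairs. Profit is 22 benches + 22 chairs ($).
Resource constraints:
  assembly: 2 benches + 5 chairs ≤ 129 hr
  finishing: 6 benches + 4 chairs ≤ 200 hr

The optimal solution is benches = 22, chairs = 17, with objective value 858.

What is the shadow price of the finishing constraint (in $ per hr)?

Both assembly and finishing are binding at x*.
The binding rows give the dual system: 2·y_assembly + 6·y_finishing = 22 and 5·y_assembly + 4·y_finishing = 22.
→ y_assembly = 2 and y_finishing = 3.
Shadow price of finishing = 3.

3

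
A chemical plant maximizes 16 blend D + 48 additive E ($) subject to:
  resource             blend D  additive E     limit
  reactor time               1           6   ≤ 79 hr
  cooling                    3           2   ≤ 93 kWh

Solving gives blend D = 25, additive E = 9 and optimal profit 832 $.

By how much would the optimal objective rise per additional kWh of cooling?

Check each constraint at x*: reactor time 79/79 (tight); cooling 93/93 (tight).
Dual feasibility on the basic columns requires 1·y_reactor time + 3·y_cooling = 16, 6·y_reactor time + 2·y_cooling = 48.
This yields shadow prices y_reactor time = 7, y_cooling = 3.
Shadow price of cooling = 3.

3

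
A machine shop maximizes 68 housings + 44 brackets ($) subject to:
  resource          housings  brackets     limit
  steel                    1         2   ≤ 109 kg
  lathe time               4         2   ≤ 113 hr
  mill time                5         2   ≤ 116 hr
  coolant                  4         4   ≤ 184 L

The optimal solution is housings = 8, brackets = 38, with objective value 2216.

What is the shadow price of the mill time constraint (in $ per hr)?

8

Binding: mill time and coolant. Non-binding: steel (25 unused), lathe time (5 unused).
Slack constraints have shadow price 0 (complementary slackness).
From A_Bᵀ y = c: 5·y_mill time + 4·y_coolant = 68; 2·y_mill time + 4·y_coolant = 44.
Solving: y_mill time = 8, y_coolant = 7.
Shadow price of mill time = 8.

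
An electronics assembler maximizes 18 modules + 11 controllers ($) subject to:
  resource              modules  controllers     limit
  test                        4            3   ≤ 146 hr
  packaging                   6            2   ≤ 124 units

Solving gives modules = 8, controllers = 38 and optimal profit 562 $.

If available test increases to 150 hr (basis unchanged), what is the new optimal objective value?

574

Both test and packaging are binding at x*.
The binding rows give the dual system: 4·y_test + 6·y_packaging = 18 and 3·y_test + 2·y_packaging = 11.
→ y_test = 3 and y_packaging = 1.
Δz = y_test·Δb = 3 × (4) = 12, so new z* = 562 + 12 = 574.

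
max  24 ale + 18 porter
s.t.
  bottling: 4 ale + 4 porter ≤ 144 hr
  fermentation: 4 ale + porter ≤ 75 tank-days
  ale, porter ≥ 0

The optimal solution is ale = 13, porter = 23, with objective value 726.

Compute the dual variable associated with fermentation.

2

At the optimum: bottling uses 144 of 144 (binding); fermentation uses 75 of 75 (binding).
The binding rows give the dual system: 4·y_bottling + 4·y_fermentation = 24 and 4·y_bottling + 1·y_fermentation = 18.
Solving: y_bottling = 4, y_fermentation = 2.
Shadow price of fermentation = 2.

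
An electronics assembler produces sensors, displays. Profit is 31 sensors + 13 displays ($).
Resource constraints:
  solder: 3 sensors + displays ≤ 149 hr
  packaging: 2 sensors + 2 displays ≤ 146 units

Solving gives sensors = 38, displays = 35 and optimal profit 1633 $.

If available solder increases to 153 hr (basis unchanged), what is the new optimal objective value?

1669

Check each constraint at x*: solder 149/149 (tight); packaging 146/146 (tight).
Dual feasibility on the basic columns requires 3·y_solder + 2·y_packaging = 31, 1·y_solder + 2·y_packaging = 13.
Solving: y_solder = 9, y_packaging = 2.
Δz = y_solder·Δb = 9 × (4) = 36, so new z* = 1633 + 36 = 1669.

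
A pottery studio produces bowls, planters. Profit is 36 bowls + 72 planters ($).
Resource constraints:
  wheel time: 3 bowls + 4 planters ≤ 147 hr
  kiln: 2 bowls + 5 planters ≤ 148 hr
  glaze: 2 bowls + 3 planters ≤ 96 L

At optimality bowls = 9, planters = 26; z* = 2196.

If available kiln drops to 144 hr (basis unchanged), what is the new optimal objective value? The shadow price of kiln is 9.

Δb = -4, so new z* = 2196 + (9)·(-4) = 2196 − 36 = 2160.

2160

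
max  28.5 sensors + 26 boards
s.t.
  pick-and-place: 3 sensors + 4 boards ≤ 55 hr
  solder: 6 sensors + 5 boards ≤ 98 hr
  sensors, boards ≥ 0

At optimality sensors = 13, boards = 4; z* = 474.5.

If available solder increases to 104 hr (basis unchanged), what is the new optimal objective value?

At the optimum: pick-and-place uses 55 of 55 (binding); solder uses 98 of 98 (binding).
From A_Bᵀ y = c: 3·y_pick-and-place + 6·y_solder = 28.5; 4·y_pick-and-place + 5·y_solder = 26.
This yields shadow prices y_pick-and-place = 1.5, y_solder = 4.
Δz = y_solder·Δb = 4 × (6) = 24, so new z* = 474.5 + 24 = 498.5.

498.5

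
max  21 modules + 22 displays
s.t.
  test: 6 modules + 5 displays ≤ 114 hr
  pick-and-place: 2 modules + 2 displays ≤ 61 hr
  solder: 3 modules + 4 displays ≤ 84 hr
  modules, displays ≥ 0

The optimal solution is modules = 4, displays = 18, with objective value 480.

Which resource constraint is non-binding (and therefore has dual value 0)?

pick-and-place

test: 114/114 (binding)
pick-and-place: 44/61 (slack 17)
solder: 84/84 (binding)
By complementary slackness, a constraint with positive slack has shadow price 0 → pick-and-place.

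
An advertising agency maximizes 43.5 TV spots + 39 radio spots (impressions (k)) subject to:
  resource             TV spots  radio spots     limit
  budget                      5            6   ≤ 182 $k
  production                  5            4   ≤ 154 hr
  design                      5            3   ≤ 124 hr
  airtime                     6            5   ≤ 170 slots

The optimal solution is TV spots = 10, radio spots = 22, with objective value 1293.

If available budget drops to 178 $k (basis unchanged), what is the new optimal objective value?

1287

Check each constraint at x*: budget 182/182 (tight); production 138/154 (slack 16); design 116/124 (slack 8); airtime 170/170 (tight).
Since production, design are not tight, their duals are 0.
The binding rows give the dual system: 5·y_budget + 6·y_airtime = 43.5 and 6·y_budget + 5·y_airtime = 39.
→ y_budget = 1.5 and y_airtime = 6.
Δz = y_budget·Δb = 1.5 × (-4) = -6, so new z* = 1293 − 6 = 1287.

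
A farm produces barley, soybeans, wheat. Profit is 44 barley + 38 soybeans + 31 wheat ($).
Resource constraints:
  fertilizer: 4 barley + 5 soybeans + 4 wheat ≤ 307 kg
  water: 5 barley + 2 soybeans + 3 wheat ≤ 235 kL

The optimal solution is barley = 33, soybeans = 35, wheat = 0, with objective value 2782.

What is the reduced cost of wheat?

At the optimum: fertilizer uses 307 of 307 (binding); water uses 235 of 235 (binding).
The binding rows give the dual system: 4·y_fertilizer + 5·y_water = 44 and 5·y_fertilizer + 2·y_water = 38.
→ y_fertilizer = 6 and y_water = 4.
Reduced cost of wheat: c₃ − yᵀa₃ = 31 − (6·4 + 4·3) = 31 − 36 = -5.

-5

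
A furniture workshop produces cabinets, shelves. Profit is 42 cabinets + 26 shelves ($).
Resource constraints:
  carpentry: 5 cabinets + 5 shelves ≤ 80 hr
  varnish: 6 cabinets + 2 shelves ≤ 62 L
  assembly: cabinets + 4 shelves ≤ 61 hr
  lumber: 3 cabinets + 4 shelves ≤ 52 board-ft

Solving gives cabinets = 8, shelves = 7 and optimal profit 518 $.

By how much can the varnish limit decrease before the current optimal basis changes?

Binding constraints: varnish, lumber. The basis is B = [[6,2],[3,4]] with det 18.
Per unit decrease in varnish, x* moves by d = (-0.2222, 0.1667).
The basis stays optimal until cabinets reaches 0; allowable decrease = 36 L.

36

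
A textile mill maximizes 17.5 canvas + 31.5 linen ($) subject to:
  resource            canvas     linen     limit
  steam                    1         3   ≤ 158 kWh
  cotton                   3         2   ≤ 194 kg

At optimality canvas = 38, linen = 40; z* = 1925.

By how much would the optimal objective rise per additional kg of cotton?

Check each constraint at x*: steam 158/158 (tight); cotton 194/194 (tight).
Dual feasibility on the basic columns requires 1·y_steam + 3·y_cotton = 17.5, 3·y_steam + 2·y_cotton = 31.5.
This yields shadow prices y_steam = 8.5, y_cotton = 3.
Shadow price of cotton = 3.

3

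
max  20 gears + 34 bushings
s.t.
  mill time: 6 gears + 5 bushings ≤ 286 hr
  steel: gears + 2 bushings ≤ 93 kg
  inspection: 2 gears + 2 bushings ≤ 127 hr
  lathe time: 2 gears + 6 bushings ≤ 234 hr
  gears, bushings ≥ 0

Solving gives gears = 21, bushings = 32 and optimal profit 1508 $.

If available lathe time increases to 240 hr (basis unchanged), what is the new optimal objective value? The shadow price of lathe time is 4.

Δb = 6, so new z* = 1508 + (4)·(6) = 1508 + 24 = 1532.

1532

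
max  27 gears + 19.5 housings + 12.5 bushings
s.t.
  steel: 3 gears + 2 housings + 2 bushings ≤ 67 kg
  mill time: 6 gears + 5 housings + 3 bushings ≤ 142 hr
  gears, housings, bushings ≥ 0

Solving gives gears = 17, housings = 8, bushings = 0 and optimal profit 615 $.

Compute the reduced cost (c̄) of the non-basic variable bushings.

-4

At the optimum: steel uses 67 of 67 (binding); mill time uses 142 of 142 (binding).
From A_Bᵀ y = c: 3·y_steel + 6·y_mill time = 27; 2·y_steel + 5·y_mill time = 19.5.
Solving: y_steel = 6, y_mill time = 1.5.
Reduced cost of bushings: c₃ − yᵀa₃ = 12.5 − (6·2 + 1.5·3) = 12.5 − 16.5 = -4.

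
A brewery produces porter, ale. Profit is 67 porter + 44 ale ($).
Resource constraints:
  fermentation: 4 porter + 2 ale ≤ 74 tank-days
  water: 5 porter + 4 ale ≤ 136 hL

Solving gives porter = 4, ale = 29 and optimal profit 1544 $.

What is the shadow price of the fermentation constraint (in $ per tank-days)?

Check each constraint at x*: fermentation 74/74 (tight); water 136/136 (tight).
Dual feasibility on the basic columns requires 4·y_fermentation + 5·y_water = 67, 2·y_fermentation + 4·y_water = 44.
This yields shadow prices y_fermentation = 8, y_water = 7.
Shadow price of fermentation = 8.

8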